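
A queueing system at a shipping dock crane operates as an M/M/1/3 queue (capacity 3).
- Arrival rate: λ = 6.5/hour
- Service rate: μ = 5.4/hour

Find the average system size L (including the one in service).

ρ = λ/μ = 6.5/5.4 = 1.2037
P₀ = (1-ρ)/(1-ρ^(K+1)) = (1-1.2037)/(1-1.2037^4) = -0.2037/-1.0993 = 0.1853
P_K = P₀×ρ^K = 0.1853 × 1.2037^3 = 0.1853 × 1.7440 = 0.3232
L = ρ[1 - (K+1)ρ^K + Kρ^(K+1)] / [(1-ρ)(1-ρ^(K+1))]
L = 1.2037 × (1 - 4×1.744033 + 3×2.099293) / ((1 - 1.2037) × (1 - 2.099293)) = 1.7295 containers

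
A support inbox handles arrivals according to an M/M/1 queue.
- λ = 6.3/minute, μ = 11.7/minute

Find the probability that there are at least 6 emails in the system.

ρ = λ/μ = 6.3/11.7 = 0.53846
P(N ≥ n) = ρⁿ
P(N ≥ 6) = 0.53846^6
P(N ≥ 6) = 0.02437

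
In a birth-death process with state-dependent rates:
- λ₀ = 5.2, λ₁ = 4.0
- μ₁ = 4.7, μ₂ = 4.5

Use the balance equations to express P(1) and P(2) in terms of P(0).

Balance equations:
State 0: λ₀P₀ = μ₁P₁ → P₁ = (λ₀/μ₁)P₀ = (5.2/4.7)P₀ = 1.1064P₀
State 1: P₂ = (λ₀λ₁)/(μ₁μ₂)P₀ = (5.2×4.0)/(4.7×4.5)P₀ = 0.9835P₀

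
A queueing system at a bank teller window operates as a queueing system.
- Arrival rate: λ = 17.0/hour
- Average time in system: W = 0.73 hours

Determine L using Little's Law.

Little's Law: L = λW
L = 17.0 × 0.73 = 12.4100 transactions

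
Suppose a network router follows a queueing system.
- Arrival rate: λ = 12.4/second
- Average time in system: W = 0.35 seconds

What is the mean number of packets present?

Little's Law: L = λW
L = 12.4 × 0.35 = 4.3400 packets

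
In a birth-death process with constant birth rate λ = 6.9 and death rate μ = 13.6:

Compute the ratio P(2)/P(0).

For constant rates: P(n)/P(0) = (λ/μ)^n
P(2)/P(0) = (6.9/13.6)^2 = 0.50735^2 = 0.2574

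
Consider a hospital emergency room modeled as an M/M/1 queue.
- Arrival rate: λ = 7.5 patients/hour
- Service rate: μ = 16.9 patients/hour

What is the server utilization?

Server utilization: ρ = λ/μ
ρ = 7.5/16.9 = 0.4438
The server is busy 44.38% of the time.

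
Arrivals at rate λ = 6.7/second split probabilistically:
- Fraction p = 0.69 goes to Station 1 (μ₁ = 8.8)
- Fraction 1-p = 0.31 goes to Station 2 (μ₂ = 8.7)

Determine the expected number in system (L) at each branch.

Effective rates: λ₁ = 6.7×0.69 = 4.623, λ₂ = 6.7×0.31 = 2.077
Station 1: ρ₁ = 4.623/8.8 = 0.52534, L₁ = ρ₁/(1-ρ₁) = 0.52534/(1-0.52534) = 1.1068
Station 2: ρ₂ = 2.077/8.7 = 0.23874, L₂ = ρ₂/(1-ρ₂) = 0.23874/(1-0.23874) = 0.3136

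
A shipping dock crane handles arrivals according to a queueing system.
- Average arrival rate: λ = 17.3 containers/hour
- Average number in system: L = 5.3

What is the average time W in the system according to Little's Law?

Little's Law: L = λW, so W = L/λ
W = 5.3/17.3 = 0.3064 hours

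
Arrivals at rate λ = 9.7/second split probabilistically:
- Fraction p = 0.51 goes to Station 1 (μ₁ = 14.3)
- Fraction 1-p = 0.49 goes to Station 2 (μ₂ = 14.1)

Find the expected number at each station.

Effective rates: λ₁ = 9.7×0.51 = 4.947, λ₂ = 9.7×0.49 = 4.753
Station 1: ρ₁ = 4.947/14.3 = 0.34594, L₁ = ρ₁/(1-ρ₁) = 0.34594/(1-0.34594) = 0.5289
Station 2: ρ₂ = 4.753/14.1 = 0.3371, L₂ = ρ₂/(1-ρ₂) = 0.3371/(1-0.3371) = 0.5085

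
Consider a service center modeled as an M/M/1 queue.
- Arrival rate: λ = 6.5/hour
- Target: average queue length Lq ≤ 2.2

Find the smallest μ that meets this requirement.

For M/M/1: Lq = λ²/(μ(μ-λ))
Need Lq ≤ 2.2, i.e. μ(μ-λ) ≥ λ²/2.2
μ² - 6.5μ - 42.25/2.2 ≥ 0  →  μ² - 6.5μ - 19.20455 ≥ 0
Quadratic formula (positive root): μ = [λ + √(λ² + 4×19.20455)]/2
Discriminant: 42.25 + 4×19.20455 = 119.0682, √119.0682 = 10.9118
μ ≥ (6.5 + 10.9118)/2 = 8.7059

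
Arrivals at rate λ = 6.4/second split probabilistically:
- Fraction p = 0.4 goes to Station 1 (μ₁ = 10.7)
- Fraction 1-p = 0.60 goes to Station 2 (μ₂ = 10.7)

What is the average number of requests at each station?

Effective rates: λ₁ = 6.4×0.4 = 2.56, λ₂ = 6.4×0.60 = 3.84
Station 1: ρ₁ = 2.56/10.7 = 0.23925, L₁ = ρ₁/(1-ρ₁) = 0.23925/(1-0.23925) = 0.3145
Station 2: ρ₂ = 3.84/10.7 = 0.3589, L₂ = ρ₂/(1-ρ₂) = 0.3589/(1-0.3589) = 0.5598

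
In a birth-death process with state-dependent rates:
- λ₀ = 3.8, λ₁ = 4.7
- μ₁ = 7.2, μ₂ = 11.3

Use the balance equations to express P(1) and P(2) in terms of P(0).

Balance equations:
State 0: λ₀P₀ = μ₁P₁ → P₁ = (λ₀/μ₁)P₀ = (3.8/7.2)P₀ = 0.5278P₀
State 1: P₂ = (λ₀λ₁)/(μ₁μ₂)P₀ = (3.8×4.7)/(7.2×11.3)P₀ = 0.2195P₀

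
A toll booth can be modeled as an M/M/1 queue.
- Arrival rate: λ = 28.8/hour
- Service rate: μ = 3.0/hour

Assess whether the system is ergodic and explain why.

Stability requires ρ = λ/(cμ) < 1
ρ = 28.8/(1 × 3.0) = 28.8/3.00 = 9.6000
Since 9.6000 ≥ 1, the system is UNSTABLE.
Queue grows without bound. Need μ > λ = 28.8.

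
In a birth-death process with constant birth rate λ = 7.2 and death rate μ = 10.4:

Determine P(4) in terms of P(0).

For constant rates: P(n)/P(0) = (λ/μ)^n
P(4)/P(0) = (7.2/10.4)^4 = 0.6923^4 = 0.2297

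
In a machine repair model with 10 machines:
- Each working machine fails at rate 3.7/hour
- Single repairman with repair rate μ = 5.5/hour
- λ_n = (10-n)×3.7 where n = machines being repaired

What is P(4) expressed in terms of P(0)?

P(4)/P(0) = ∏_{i=0}^{4-1} λ_i/μ_{i+1}
= (10-0)×3.7/5.5 × (10-1)×3.7/5.5 × (10-2)×3.7/5.5 × (10-3)×3.7/5.5
= 1032.2542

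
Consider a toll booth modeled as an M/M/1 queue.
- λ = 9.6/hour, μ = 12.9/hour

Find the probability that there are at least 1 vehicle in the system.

ρ = λ/μ = 9.6/12.9 = 0.7442
P(N ≥ n) = ρⁿ
P(N ≥ 1) = 0.7442^1
P(N ≥ 1) = 0.7442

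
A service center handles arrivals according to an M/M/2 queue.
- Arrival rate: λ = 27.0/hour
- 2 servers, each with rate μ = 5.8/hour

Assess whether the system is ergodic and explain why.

Stability requires ρ = λ/(cμ) < 1
ρ = 27.0/(2 × 5.8) = 27.0/11.60 = 2.3276
Since 2.3276 ≥ 1, the system is UNSTABLE.
Need c > λ/μ = 27.0/5.8 = 4.66.
Minimum servers needed: c = 5.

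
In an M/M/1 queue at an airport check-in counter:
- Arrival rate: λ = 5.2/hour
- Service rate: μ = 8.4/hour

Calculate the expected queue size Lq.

ρ = λ/μ = 5.2/8.4 = 0.6190
For M/M/1: Lq = λ²/(μ(μ-λ))
Lq = 27.04/(8.4 × 3.20)
Lq = 1.0060 passengers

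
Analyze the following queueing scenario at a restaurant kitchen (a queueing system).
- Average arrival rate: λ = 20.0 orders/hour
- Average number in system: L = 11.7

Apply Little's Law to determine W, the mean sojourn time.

Little's Law: L = λW, so W = L/λ
W = 11.7/20.0 = 0.5850 hours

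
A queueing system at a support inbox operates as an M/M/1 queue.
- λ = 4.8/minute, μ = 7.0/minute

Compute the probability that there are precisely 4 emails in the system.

ρ = λ/μ = 4.8/7.0 = 0.68571
P(n) = (1-ρ)ρⁿ
P(4) = (1-0.68571) × 0.68571^4
P(4) = 0.3143 × 0.2211
P(4) = 0.06949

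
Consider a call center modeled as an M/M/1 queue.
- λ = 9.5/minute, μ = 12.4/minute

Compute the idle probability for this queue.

ρ = λ/μ = 9.5/12.4 = 0.7661
P(0) = 1 - ρ = 1 - 0.7661 = 0.2339
The server is idle 23.39% of the time.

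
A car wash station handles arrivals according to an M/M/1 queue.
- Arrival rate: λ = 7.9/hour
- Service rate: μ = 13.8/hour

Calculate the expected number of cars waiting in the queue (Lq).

ρ = λ/μ = 7.9/13.8 = 0.5725
For M/M/1: Lq = λ²/(μ(μ-λ))
Lq = 62.41/(13.8 × 5.90)
Lq = 0.7665 cars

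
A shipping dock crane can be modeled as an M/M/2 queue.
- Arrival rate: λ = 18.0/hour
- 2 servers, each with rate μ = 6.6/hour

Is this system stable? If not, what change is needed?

Stability requires ρ = λ/(cμ) < 1
ρ = 18.0/(2 × 6.6) = 18.0/13.20 = 1.3636
Since 1.3636 ≥ 1, the system is UNSTABLE.
Need c > λ/μ = 18.0/6.6 = 2.73.
Minimum servers needed: c = 3.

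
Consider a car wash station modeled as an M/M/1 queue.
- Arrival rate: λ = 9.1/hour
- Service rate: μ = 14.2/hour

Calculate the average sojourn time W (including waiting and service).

First, compute utilization: ρ = λ/μ = 9.1/14.2 = 0.6408
For M/M/1: W = 1/(μ-λ)
W = 1/(14.2-9.1) = 1/5.10
W = 0.1961 hours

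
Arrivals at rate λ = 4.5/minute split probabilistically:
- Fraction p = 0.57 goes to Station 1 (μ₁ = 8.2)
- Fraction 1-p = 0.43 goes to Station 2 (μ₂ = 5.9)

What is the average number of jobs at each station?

Effective rates: λ₁ = 4.5×0.57 = 2.565, λ₂ = 4.5×0.43 = 1.935
Station 1: ρ₁ = 2.565/8.2 = 0.3128, L₁ = ρ₁/(1-ρ₁) = 0.3128/(1-0.3128) = 0.4552
Station 2: ρ₂ = 1.935/5.9 = 0.32797, L₂ = ρ₂/(1-ρ₂) = 0.32797/(1-0.32797) = 0.4880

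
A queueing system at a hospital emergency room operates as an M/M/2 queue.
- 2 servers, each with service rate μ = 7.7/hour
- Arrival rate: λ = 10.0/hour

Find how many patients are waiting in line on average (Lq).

Traffic intensity: ρ = λ/(cμ) = 10.0/(2×7.7) = 0.6494
Since ρ = 0.6494 < 1, system is stable.
Offered load a = λ/μ = cρ = 10.0/7.7 = 1.2987
P₀ = [ Σₙ₌₀^1 aⁿ/n! + a^2/(2!(1-ρ)) ]⁻¹
Σ = a^0/0! + a^1/1! = 1.0000 + 1.2987 = 2.2987
a^2/(2!(1-ρ)) = 1.6866/(2 × 0.35065) = 2.4050
P₀ = 1/(2.2987 + 2.4050) = 0.2126
Lq = P₀·a^2·ρ / (2!(1-ρ)²) = 0.21260 × 1.6866 × 0.64935 / (2 × 0.12295) = 0.9469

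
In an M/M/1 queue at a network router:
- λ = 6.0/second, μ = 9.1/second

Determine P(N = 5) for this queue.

ρ = λ/μ = 6.0/9.1 = 0.65934
P(n) = (1-ρ)ρⁿ
P(5) = (1-0.65934) × 0.65934^5
P(5) = 0.3407 × 0.1246
P(5) = 0.04245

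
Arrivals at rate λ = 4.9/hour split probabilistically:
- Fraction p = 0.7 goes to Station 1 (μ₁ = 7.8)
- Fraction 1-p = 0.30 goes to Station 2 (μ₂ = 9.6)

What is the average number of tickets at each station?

Effective rates: λ₁ = 4.9×0.7 = 3.43, λ₂ = 4.9×0.30 = 1.47
Station 1: ρ₁ = 3.43/7.8 = 0.43974, L₁ = ρ₁/(1-ρ₁) = 0.43974/(1-0.43974) = 0.7849
Station 2: ρ₂ = 1.47/9.6 = 0.1531, L₂ = ρ₂/(1-ρ₂) = 0.1531/(1-0.1531) = 0.1808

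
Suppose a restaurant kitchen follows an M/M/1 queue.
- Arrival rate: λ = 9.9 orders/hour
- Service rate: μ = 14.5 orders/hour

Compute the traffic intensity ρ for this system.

Server utilization: ρ = λ/μ
ρ = 9.9/14.5 = 0.6828
The server is busy 68.28% of the time.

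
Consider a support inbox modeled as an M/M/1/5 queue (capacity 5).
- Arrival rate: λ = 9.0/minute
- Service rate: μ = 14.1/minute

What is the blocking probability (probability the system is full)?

ρ = λ/μ = 9.0/14.1 = 0.6383
P₀ = (1-ρ)/(1-ρ^(K+1)) = (1-0.6383)/(1-0.6383^6) = 0.3617/0.9324 = 0.3879
P_K = P₀×ρ^K = 0.387937 × 0.6383^5 = 0.387937 × 0.105956 = 0.04110
Blocking probability = 4.11%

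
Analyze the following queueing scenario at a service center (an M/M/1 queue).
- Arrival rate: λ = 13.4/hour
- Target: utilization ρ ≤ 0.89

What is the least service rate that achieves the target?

ρ = λ/μ, so μ = λ/ρ
μ ≥ 13.4/0.89 = 15.0562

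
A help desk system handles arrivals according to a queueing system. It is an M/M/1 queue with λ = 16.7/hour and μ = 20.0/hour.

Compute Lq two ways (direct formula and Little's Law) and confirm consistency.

Method 1 (direct): Lq = λ²/(μ(μ-λ)) = 278.89/(20.0 × 3.30) = 4.2256

Method 2 (Little's Law):
W = 1/(μ-λ) = 1/3.30 = 0.30303
Wq = W - 1/μ = 0.30303 - 0.050000 = 0.25303
Lq = λWq = 16.7 × 0.25303 = 4.2256 ✔ (matches Method 1)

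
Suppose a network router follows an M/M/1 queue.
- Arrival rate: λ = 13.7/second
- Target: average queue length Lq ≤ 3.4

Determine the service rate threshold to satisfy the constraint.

For M/M/1: Lq = λ²/(μ(μ-λ))
Need Lq ≤ 3.4, i.e. μ(μ-λ) ≥ λ²/3.4
μ² - 13.7μ - 187.69/3.4 ≥ 0  →  μ² - 13.7μ - 55.20294 ≥ 0
Quadratic formula (positive root): μ = [λ + √(λ² + 4×55.20294)]/2
Discriminant: 187.69 + 4×55.20294 = 408.5018, √408.5018 = 20.2114
μ ≥ (13.7 + 20.2114)/2 = 16.9557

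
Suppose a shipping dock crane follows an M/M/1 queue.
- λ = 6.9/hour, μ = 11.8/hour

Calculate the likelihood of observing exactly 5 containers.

ρ = λ/μ = 6.9/11.8 = 0.58475
P(n) = (1-ρ)ρⁿ
P(5) = (1-0.58475) × 0.58475^5
P(5) = 0.4153 × 0.06837
P(5) = 0.02839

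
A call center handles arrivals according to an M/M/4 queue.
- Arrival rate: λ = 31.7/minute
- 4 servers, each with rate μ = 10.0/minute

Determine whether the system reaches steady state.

Stability requires ρ = λ/(cμ) < 1
ρ = 31.7/(4 × 10.0) = 31.7/40.00 = 0.7925
Since 0.7925 < 1, the system is STABLE.
The servers are busy 79.25% of the time.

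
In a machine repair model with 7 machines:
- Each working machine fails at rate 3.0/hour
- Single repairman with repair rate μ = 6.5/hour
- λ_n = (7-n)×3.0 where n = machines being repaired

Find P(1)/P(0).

P(1)/P(0) = ∏_{i=0}^{1-1} λ_i/μ_{i+1}
= (7-0)×3.0/6.5
= 3.2308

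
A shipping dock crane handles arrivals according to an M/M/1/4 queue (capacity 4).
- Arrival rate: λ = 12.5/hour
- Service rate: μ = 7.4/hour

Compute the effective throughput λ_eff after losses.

ρ = λ/μ = 12.5/7.4 = 1.6892
P₀ = (1-ρ)/(1-ρ^(K+1)) = (1-1.6892)/(1-1.6892^5) = -0.6892/-12.7533 = 0.05404
P_K = P₀×ρ^K = 0.05404 × 1.6892^4 = 0.05404 × 8.1419 = 0.4400
λ_eff = λ(1-P_K) = 12.5 × (1 - 0.43999) = 12.5 × 0.56001 = 7.0001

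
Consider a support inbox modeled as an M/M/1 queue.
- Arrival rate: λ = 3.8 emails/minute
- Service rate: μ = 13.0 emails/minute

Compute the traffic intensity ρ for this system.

Server utilization: ρ = λ/μ
ρ = 3.8/13.0 = 0.2923
The server is busy 29.23% of the time.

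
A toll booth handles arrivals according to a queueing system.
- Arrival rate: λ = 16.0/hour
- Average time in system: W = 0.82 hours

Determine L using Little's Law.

Little's Law: L = λW
L = 16.0 × 0.82 = 13.1200 vehicles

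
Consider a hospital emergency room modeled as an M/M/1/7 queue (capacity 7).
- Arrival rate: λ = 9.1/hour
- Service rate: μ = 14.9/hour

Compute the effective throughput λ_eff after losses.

ρ = λ/μ = 9.1/14.9 = 0.61074
P₀ = (1-ρ)/(1-ρ^(K+1)) = (1-0.61074)/(1-0.61074^8) = 0.38926/0.98064 = 0.3969
P_K = P₀×ρ^K = 0.3969 × 0.61074^7 = 0.3969 × 0.03170 = 0.01258
λ_eff = λ(1-P_K) = 9.1 × (1 - 0.01258) = 9.1 × 0.98742 = 8.9855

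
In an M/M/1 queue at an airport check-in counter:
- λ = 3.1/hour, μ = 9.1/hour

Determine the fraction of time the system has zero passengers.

ρ = λ/μ = 3.1/9.1 = 0.3407
P(0) = 1 - ρ = 1 - 0.3407 = 0.6593
The server is idle 65.93% of the time.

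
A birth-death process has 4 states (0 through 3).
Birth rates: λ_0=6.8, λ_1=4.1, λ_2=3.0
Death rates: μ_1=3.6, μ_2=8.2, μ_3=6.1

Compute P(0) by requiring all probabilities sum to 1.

Ratios P(n)/P(0) = (λ₀···λₙ₋₁)/(μ₁···μₙ):
P(1)/P(0) = (6.8)/(3.6) = 1.8889
P(2)/P(0) = (6.8×4.1)/(3.6×8.2) = 0.9444
P(3)/P(0) = (6.8×4.1×3.0)/(3.6×8.2×6.1) = 0.4645

Normalization: ∑ P(n) = 1
P(0) × (1.0000 + 1.8889 + 0.9444 + 0.4645) = 1
P(0) × 4.2978 = 1
P(0) = 1/4.2978 = 0.2327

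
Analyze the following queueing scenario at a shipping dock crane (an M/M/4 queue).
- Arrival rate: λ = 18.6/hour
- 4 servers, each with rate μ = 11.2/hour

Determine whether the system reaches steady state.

Stability requires ρ = λ/(cμ) < 1
ρ = 18.6/(4 × 11.2) = 18.6/44.80 = 0.4152
Since 0.4152 < 1, the system is STABLE.
The servers are busy 41.52% of the time.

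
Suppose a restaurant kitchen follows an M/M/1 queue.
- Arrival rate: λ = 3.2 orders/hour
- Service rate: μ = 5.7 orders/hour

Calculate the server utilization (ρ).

Server utilization: ρ = λ/μ
ρ = 3.2/5.7 = 0.5614
The server is busy 56.14% of the time.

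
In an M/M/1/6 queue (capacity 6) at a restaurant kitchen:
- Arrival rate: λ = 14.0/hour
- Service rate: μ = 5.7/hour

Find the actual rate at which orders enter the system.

ρ = λ/μ = 14.0/5.7 = 2.45614
P₀ = (1-ρ)/(1-ρ^(K+1)) = (1-2.45614)/(1-2.45614^7) = -1.4561/-538.2272 = 0.002705
P_K = P₀×ρ^K = 0.0027054 × 2.45614^6 = 0.0027054 × 219.5426 = 0.5940
λ_eff = λ(1-P_K) = 14.0 × (1 - 0.59396) = 14.0 × 0.40604 = 5.6846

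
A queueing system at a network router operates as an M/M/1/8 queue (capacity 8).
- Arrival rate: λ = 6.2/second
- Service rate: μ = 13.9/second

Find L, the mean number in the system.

ρ = λ/μ = 6.2/13.9 = 0.44604
P₀ = (1-ρ)/(1-ρ^(K+1)) = (1-0.44604)/(1-0.44604^9) = 0.55396/0.99930 = 0.5543
P_K = P₀×ρ^K = 0.55435 × 0.44604^8 = 0.55435 × 0.0015667 = 0.0008685
L = ρ[1 - (K+1)ρ^K + Kρ^(K+1)] / [(1-ρ)(1-ρ^(K+1))]
L = 0.44604 × (1 - 9×0.001567 + 8×0.0006988) / ((1 - 0.44604) × (1 - 0.0006988)) = 0.7989 packets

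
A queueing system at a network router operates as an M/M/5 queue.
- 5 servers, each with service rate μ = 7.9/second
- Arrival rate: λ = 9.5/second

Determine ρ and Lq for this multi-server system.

Traffic intensity: ρ = λ/(cμ) = 9.5/(5×7.9) = 0.2405
Since ρ = 0.2405 < 1, system is stable.
Offered load a = λ/μ = cρ = 9.5/7.9 = 1.2025
P₀ = [ Σₙ₌₀^4 aⁿ/n! + a^5/(5!(1-ρ)) ]⁻¹
Σ = a^0/0! + a^1/1! + a^2/2! + a^3/3! + a^4/4! = 1.0000 + 1.2025 + 0.72304 + 0.28983 + 0.087131 = 3.3025
a^5/(5!(1-ρ)) = 2.5147/(120 × 0.7595) = 0.02759
P₀ = 1/(3.3025 + 0.02759) = 0.3003
Lq = P₀·a^5·ρ / (5!(1-ρ)²) = 0.3003 × 2.5147 × 0.2405 / (120 × 0.5768) = 0.002624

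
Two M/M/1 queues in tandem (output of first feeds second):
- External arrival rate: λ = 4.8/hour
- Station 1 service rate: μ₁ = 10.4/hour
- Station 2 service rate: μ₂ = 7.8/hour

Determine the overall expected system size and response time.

By Jackson's theorem, each station behaves as independent M/M/1.
Station 1: ρ₁ = 4.8/10.4 = 0.4615, L₁ = ρ₁/(1-ρ₁) = λ/(μ₁-λ) = 4.8/5.60 = 0.8571
Station 2: ρ₂ = 4.8/7.8 = 0.6154, L₂ = ρ₂/(1-ρ₂) = λ/(μ₂-λ) = 4.8/3.00 = 1.6000
Total: L = L₁ + L₂ = 0.8571 + 1.6000 = 2.4571
W = L/λ = 2.4571/4.8 = 0.5119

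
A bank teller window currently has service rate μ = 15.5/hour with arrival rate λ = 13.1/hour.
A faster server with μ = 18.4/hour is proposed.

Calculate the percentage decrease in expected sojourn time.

System 1: ρ₁ = 13.1/15.5 = 0.8452, W₁ = 1/(15.5-13.1) = 0.4167
System 2: ρ₂ = 13.1/18.4 = 0.7120, W₂ = 1/(18.4-13.1) = 0.1887
Improvement: (W₁-W₂)/W₁ = (0.4167-0.1887)/0.4167 = 54.72%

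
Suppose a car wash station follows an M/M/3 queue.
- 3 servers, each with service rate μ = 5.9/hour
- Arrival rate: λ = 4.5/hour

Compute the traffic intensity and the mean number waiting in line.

Traffic intensity: ρ = λ/(cμ) = 4.5/(3×5.9) = 0.2542
Since ρ = 0.2542 < 1, system is stable.
Offered load a = λ/μ = cρ = 4.5/5.9 = 0.7627
P₀ = [ Σₙ₌₀^2 aⁿ/n! + a^3/(3!(1-ρ)) ]⁻¹
Σ = a^0/0! + a^1/1! + a^2/2! = 1.0000 + 0.7627 + 0.2909 = 2.0536
a^3/(3!(1-ρ)) = 0.4437/(6 × 0.7458) = 0.09916
P₀ = 1/(2.0536 + 0.09916) = 0.4645
Lq = P₀·a^3·ρ / (3!(1-ρ)²) = 0.4645 × 0.4437 × 0.2542 / (6 × 0.5562) = 0.01570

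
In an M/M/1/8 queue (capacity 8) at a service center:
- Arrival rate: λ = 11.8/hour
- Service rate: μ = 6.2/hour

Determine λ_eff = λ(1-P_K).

ρ = λ/μ = 11.8/6.2 = 1.9032
P₀ = (1-ρ)/(1-ρ^(K+1)) = (1-1.9032)/(1-1.9032^9) = -0.9032/-326.6120 = 0.002765
P_K = P₀×ρ^K = 0.002765 × 1.9032^8 = 0.002765 × 172.1375 = 0.4760
λ_eff = λ(1-P_K) = 11.8 × (1 - 0.476029) = 11.8 × 0.523971 = 6.1829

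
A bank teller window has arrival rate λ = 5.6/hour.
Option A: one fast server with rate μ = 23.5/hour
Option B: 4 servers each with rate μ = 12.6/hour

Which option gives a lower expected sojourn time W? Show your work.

Option A: single server μ = 23.5 (M/M/1)
  ρ_A = 5.6/23.5 = 0.2383
  W_A = 1/(μ-λ) = 1/(23.5-5.6) = 1/17.90 = 0.05587

Option B: 4 servers μ = 12.6 (M/M/4)
  ρ_B = λ/(cμ) = 5.6/(4×12.6) = 0.1111
  Offered load a = λ/μ = cρ = 5.6/12.6 = 0.4444
  P₀ = [ Σₙ₌₀^3 aⁿ/n! + a^4/(4!(1-ρ)) ]⁻¹
  Σ = a^0/0! + a^1/1! + a^2/2! + a^3/3! = 1.0000 + 0.4444 + 0.09877 + 0.01463 = 1.5578
  a^4/(4!(1-ρ)) = 0.03902/(24 × 0.8889) = 0.001829
  P₀ = 1/(1.5578 + 0.001829) = 0.6412
  Lq = P₀·a^4·ρ / (4!(1-ρ)²) = 0.6412 × 0.03902 × 0.1111 / (24 × 0.7901) = 0.0001466
  Wq_B = Lq/λ = 0.000146585/5.6 = 0.000026176
  W_B = Wq_B + 1/μ = 0.000026176 + 0.079365 = 0.07939

Since W_A = 0.05587 < W_B = 0.07939, Option A (single fast server) has the shorter time in system.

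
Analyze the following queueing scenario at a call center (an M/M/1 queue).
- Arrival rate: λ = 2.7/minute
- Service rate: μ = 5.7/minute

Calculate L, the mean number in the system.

ρ = λ/μ = 2.7/5.7 = 0.4737
For M/M/1: L = λ/(μ-λ)
L = 2.7/(5.7-2.7) = 2.7/3.00
L = 0.9000 calls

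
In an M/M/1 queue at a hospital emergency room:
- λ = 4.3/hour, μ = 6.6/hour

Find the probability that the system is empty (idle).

ρ = λ/μ = 4.3/6.6 = 0.6515
P(0) = 1 - ρ = 1 - 0.6515 = 0.3485
The server is idle 34.85% of the time.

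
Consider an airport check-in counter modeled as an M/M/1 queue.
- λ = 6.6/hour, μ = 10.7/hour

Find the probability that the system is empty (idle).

ρ = λ/μ = 6.6/10.7 = 0.6168
P(0) = 1 - ρ = 1 - 0.6168 = 0.3832
The server is idle 38.32% of the time.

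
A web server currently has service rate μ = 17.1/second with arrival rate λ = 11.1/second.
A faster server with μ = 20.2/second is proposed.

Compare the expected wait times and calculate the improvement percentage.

System 1: ρ₁ = 11.1/17.1 = 0.6491, W₁ = 1/(17.1-11.1) = 0.1667
System 2: ρ₂ = 11.1/20.2 = 0.5495, W₂ = 1/(20.2-11.1) = 0.1099
Improvement: (W₁-W₂)/W₁ = (0.1667-0.1099)/0.1667 = 34.07%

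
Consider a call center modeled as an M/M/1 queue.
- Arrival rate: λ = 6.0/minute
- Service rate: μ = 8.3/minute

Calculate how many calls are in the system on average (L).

ρ = λ/μ = 6.0/8.3 = 0.7229
For M/M/1: L = λ/(μ-λ)
L = 6.0/(8.3-6.0) = 6.0/2.30
L = 2.6087 calls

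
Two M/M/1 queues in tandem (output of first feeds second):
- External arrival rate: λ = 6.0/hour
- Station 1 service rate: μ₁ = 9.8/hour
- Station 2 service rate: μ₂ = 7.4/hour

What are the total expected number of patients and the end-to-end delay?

By Jackson's theorem, each station behaves as independent M/M/1.
Station 1: ρ₁ = 6.0/9.8 = 0.6122, L₁ = ρ₁/(1-ρ₁) = λ/(μ₁-λ) = 6.0/3.80 = 1.57895
Station 2: ρ₂ = 6.0/7.4 = 0.8108, L₂ = ρ₂/(1-ρ₂) = λ/(μ₂-λ) = 6.0/1.40 = 4.28571
Total: L = L₁ + L₂ = 1.57895 + 4.28571 = 5.86466
W = L/λ = 5.86466/6.0 = 0.9774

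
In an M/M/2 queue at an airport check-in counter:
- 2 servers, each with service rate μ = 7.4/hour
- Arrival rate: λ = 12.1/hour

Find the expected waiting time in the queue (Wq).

Traffic intensity: ρ = λ/(cμ) = 12.1/(2×7.4) = 0.8176
Since ρ = 0.8176 < 1, system is stable.
Offered load a = λ/μ = cρ = 12.1/7.4 = 1.6351
P₀ = [ Σₙ₌₀^1 aⁿ/n! + a^2/(2!(1-ρ)) ]⁻¹
Σ = a^0/0! + a^1/1! = 1.0000 + 1.6351 = 2.6351
a^2/(2!(1-ρ)) = 2.673667/(2 × 0.1824324) = 7.3278
P₀ = 1/(2.6351 + 7.3278) = 0.1004
Lq = P₀·a^2·ρ / (2!(1-ρ)²) = 0.100372 × 2.67367 × 0.817568 / (2 × 0.0332816) = 3.2962
Wq = Lq/λ = 3.2962/12.1 = 0.2724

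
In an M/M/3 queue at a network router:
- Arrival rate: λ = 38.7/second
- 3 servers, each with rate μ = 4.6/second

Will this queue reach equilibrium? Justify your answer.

Stability requires ρ = λ/(cμ) < 1
ρ = 38.7/(3 × 4.6) = 38.7/13.80 = 2.8043
Since 2.8043 ≥ 1, the system is UNSTABLE.
Need c > λ/μ = 38.7/4.6 = 8.41.
Minimum servers needed: c = 9.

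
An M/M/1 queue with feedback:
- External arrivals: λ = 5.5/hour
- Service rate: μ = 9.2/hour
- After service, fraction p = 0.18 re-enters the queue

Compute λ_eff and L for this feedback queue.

Effective arrival rate: λ_eff = λ/(1-p) = 5.5/(1-0.18) = 5.5/0.82 = 6.707317
ρ = λ_eff/μ = 6.707317/9.2 = 0.729056
L = ρ/(1-ρ) = 0.729056/(1-0.729056) = 2.6908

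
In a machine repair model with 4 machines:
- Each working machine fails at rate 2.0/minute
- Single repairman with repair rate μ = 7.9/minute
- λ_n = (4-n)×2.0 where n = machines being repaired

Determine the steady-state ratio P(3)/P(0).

P(3)/P(0) = ∏_{i=0}^{3-1} λ_i/μ_{i+1}
= (4-0)×2.0/7.9 × (4-1)×2.0/7.9 × (4-2)×2.0/7.9
= 0.3894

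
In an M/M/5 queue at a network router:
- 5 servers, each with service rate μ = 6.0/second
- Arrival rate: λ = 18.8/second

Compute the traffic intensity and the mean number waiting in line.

Traffic intensity: ρ = λ/(cμ) = 18.8/(5×6.0) = 0.6267
Since ρ = 0.6267 < 1, system is stable.
Offered load a = λ/μ = cρ = 18.8/6.0 = 3.1333
P₀ = [ Σₙ₌₀^4 aⁿ/n! + a^5/(5!(1-ρ)) ]⁻¹
Σ = a^0/0! + a^1/1! + a^2/2! + a^3/3! + a^4/4! = 1.0000 + 3.1333 + 4.9089 + 5.1271 + 4.0162 = 18.1855
a^5/(5!(1-ρ)) = 302.0181/(120 × 0.37333) = 6.7415
P₀ = 1/(18.1855 + 6.7415) = 0.04012
Lq = P₀·a^5·ρ / (5!(1-ρ)²) = 0.04012 × 302.0181 × 0.6267 / (120 × 0.1394) = 0.4540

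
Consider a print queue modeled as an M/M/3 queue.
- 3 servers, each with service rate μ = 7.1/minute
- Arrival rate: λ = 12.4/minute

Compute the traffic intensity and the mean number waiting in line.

Traffic intensity: ρ = λ/(cμ) = 12.4/(3×7.1) = 0.5822
Since ρ = 0.5822 < 1, system is stable.
Offered load a = λ/μ = cρ = 12.4/7.1 = 1.7465
P₀ = [ Σₙ₌₀^2 aⁿ/n! + a^3/(3!(1-ρ)) ]⁻¹
Σ = a^0/0! + a^1/1! + a^2/2! = 1.0000 + 1.7465 + 1.5251 = 4.2716
a^3/(3!(1-ρ)) = 5.3271/(6 × 0.41784) = 2.1249
P₀ = 1/(4.2716 + 2.1249) = 0.1563
Lq = P₀·a^3·ρ / (3!(1-ρ)²) = 0.15634 × 5.3271 × 0.58216 / (6 × 0.17459) = 0.4628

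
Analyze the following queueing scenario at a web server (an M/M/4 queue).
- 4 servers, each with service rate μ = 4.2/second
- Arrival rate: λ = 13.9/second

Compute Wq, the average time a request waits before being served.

Traffic intensity: ρ = λ/(cμ) = 13.9/(4×4.2) = 0.8274
Since ρ = 0.8274 < 1, system is stable.
Offered load a = λ/μ = cρ = 13.9/4.2 = 3.3095
P₀ = [ Σₙ₌₀^3 aⁿ/n! + a^4/(4!(1-ρ)) ]⁻¹
Σ = a^0/0! + a^1/1! + a^2/2! + a^3/3! = 1.0000 + 3.3095 + 5.4765 + 6.0415 = 15.8275
a^4/(4!(1-ρ)) = 119.9671/(24 × 0.172619) = 28.9576
P₀ = 1/(15.8275 + 28.9576) = 0.02233
Lq = P₀·a^4·ρ / (4!(1-ρ)²) = 0.022329 × 119.9671 × 0.82738 / (24 × 0.029797) = 3.0992
Wq = Lq/λ = 3.0992/13.9 = 0.2230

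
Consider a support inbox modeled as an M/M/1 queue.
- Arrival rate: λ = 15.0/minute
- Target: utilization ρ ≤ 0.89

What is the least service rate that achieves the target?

ρ = λ/μ, so μ = λ/ρ
μ ≥ 15.0/0.89 = 16.8539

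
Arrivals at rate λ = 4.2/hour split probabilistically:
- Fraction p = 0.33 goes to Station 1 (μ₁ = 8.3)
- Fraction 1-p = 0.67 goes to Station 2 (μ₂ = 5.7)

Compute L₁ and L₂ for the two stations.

Effective rates: λ₁ = 4.2×0.33 = 1.386, λ₂ = 4.2×0.67 = 2.814
Station 1: ρ₁ = 1.386/8.3 = 0.1670, L₁ = ρ₁/(1-ρ₁) = 0.1670/(1-0.1670) = 0.2005
Station 2: ρ₂ = 2.814/5.7 = 0.4937, L₂ = ρ₂/(1-ρ₂) = 0.4937/(1-0.4937) = 0.9751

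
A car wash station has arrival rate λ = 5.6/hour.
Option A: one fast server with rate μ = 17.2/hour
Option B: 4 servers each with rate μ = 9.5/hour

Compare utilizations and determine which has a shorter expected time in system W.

Option A: single server μ = 17.2 (M/M/1)
  ρ_A = 5.6/17.2 = 0.3256
  W_A = 1/(μ-λ) = 1/(17.2-5.6) = 1/11.60 = 0.08621

Option B: 4 servers μ = 9.5 (M/M/4)
  ρ_B = λ/(cμ) = 5.6/(4×9.5) = 0.1474
  Offered load a = λ/μ = cρ = 5.6/9.5 = 0.5895
  P₀ = [ Σₙ₌₀^3 aⁿ/n! + a^4/(4!(1-ρ)) ]⁻¹
  Σ = a^0/0! + a^1/1! + a^2/2! + a^3/3! = 1.00000 + 0.589474 + 0.173740 + 0.0341383 = 1.7974
  a^4/(4!(1-ρ)) = 0.12074/(24 × 0.85263) = 0.005900
  P₀ = 1/(1.79735 + 0.00590045) = 0.5546
  Lq = P₀·a^4·ρ / (4!(1-ρ)²) = 0.554554 × 0.120742 × 0.147368 / (24 × 0.726981) = 0.0005656
  Wq_B = Lq/λ = 0.0005656/5.6 = 0.0001010
  W_B = Wq_B + 1/μ = 0.0001010 + 0.1053 = 0.1054

Since W_A = 0.08621 < W_B = 0.1054, Option A (single fast server) has the shorter time in system.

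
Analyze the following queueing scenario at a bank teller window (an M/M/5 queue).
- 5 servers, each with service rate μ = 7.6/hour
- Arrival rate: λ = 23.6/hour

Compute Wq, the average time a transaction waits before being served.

Traffic intensity: ρ = λ/(cμ) = 23.6/(5×7.6) = 0.6211
Since ρ = 0.6211 < 1, system is stable.
Offered load a = λ/μ = cρ = 23.6/7.6 = 3.1053
P₀ = [ Σₙ₌₀^4 aⁿ/n! + a^5/(5!(1-ρ)) ]⁻¹
Σ = a^0/0! + a^1/1! + a^2/2! + a^3/3! + a^4/4! = 1.0000 + 3.1053 + 4.8213 + 4.9905 + 3.8742 = 17.7913
a^5/(5!(1-ρ)) = 288.7301/(120 × 0.378947) = 6.3494
P₀ = 1/(17.7913 + 6.3494) = 0.04142
Lq = P₀·a^5·ρ / (5!(1-ρ)²) = 0.04142 × 288.7301 × 0.6211 / (120 × 0.1436) = 0.4311
Wq = Lq/λ = 0.4311/23.6 = 0.01827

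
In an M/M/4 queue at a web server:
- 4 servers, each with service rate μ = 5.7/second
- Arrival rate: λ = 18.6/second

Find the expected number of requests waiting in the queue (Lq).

Traffic intensity: ρ = λ/(cμ) = 18.6/(4×5.7) = 0.8158
Since ρ = 0.8158 < 1, system is stable.
Offered load a = λ/μ = cρ = 18.6/5.7 = 3.2632
P₀ = [ Σₙ₌₀^3 aⁿ/n! + a^4/(4!(1-ρ)) ]⁻¹
Σ = a^0/0! + a^1/1! + a^2/2! + a^3/3! = 1.0000 + 3.2632 + 5.3241 + 5.7911 = 15.3784
a^4/(4!(1-ρ)) = 113.3842/(24 × 0.184211) = 25.6464
P₀ = 1/(15.3784 + 25.6464) = 0.02438
Lq = P₀·a^4·ρ / (4!(1-ρ)²) = 0.024376 × 113.3842 × 0.81579 / (24 × 0.033934) = 2.7685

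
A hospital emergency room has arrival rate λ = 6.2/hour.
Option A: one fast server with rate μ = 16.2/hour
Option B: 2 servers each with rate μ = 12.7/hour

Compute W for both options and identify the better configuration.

Option A: single server μ = 16.2 (M/M/1)
  ρ_A = 6.2/16.2 = 0.3827
  W_A = 1/(μ-λ) = 1/(16.2-6.2) = 1/10.00 = 0.1000

Option B: 2 servers μ = 12.7 (M/M/2)
  ρ_B = λ/(cμ) = 6.2/(2×12.7) = 0.2441
  Offered load a = λ/μ = cρ = 6.2/12.7 = 0.4882
  P₀ = [ Σₙ₌₀^1 aⁿ/n! + a^2/(2!(1-ρ)) ]⁻¹
  Σ = a^0/0! + a^1/1! = 1.0000 + 0.4882 = 1.4882
  a^2/(2!(1-ρ)) = 0.2383/(2 × 0.7559) = 0.1576
  P₀ = 1/(1.4882 + 0.1576) = 0.6076
  Lq = P₀·a^2·ρ / (2!(1-ρ)²) = 0.6076 × 0.2383 × 0.2441 / (2 × 0.5714) = 0.03093
  Wq_B = Lq/λ = 0.03093/6.2 = 0.004989
  W_B = Wq_B + 1/μ = 0.004989 + 0.07874 = 0.08373

Since W_B = 0.08373 < W_A = 0.1000, Option B (multiple servers) has the shorter time in system.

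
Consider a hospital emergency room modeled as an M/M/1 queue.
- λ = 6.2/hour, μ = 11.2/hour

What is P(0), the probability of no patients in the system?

ρ = λ/μ = 6.2/11.2 = 0.5536
P(0) = 1 - ρ = 1 - 0.5536 = 0.4464
The server is idle 44.64% of the time.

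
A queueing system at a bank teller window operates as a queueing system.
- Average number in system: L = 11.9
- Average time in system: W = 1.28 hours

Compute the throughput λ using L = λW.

Little's Law: L = λW, so λ = L/W
λ = 11.9/1.28 = 9.2969 transactions/hour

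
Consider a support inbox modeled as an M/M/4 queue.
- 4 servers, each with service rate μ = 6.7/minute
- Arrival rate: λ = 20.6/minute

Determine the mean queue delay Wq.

Traffic intensity: ρ = λ/(cμ) = 20.6/(4×6.7) = 0.7687
Since ρ = 0.7687 < 1, system is stable.
Offered load a = λ/μ = cρ = 20.6/6.7 = 3.0746
P₀ = [ Σₙ₌₀^3 aⁿ/n! + a^4/(4!(1-ρ)) ]⁻¹
Σ = a^0/0! + a^1/1! + a^2/2! + a^3/3! = 1.0000 + 3.0746 + 4.7267 + 4.8442 = 13.6455
a^4/(4!(1-ρ)) = 89.3655/(24 × 0.231343) = 16.0954
P₀ = 1/(13.6455 + 16.0954) = 0.03362
Lq = P₀·a^4·ρ / (4!(1-ρ)²) = 0.0336237 × 89.3655 × 0.768657 / (24 × 0.0535197) = 1.7981
Wq = Lq/λ = 1.7981/20.6 = 0.08729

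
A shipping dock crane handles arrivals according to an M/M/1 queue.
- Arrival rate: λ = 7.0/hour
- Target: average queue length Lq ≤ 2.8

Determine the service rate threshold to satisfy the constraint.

For M/M/1: Lq = λ²/(μ(μ-λ))
Need Lq ≤ 2.8, i.e. μ(μ-λ) ≥ λ²/2.8
μ² - 7.0μ - 49.00/2.8 ≥ 0  →  μ² - 7.0μ - 17.5000 ≥ 0
Quadratic formula (positive root): μ = [λ + √(λ² + 4×17.5000)]/2
Discriminant: 49.00 + 4×17.5000 = 119.0000, √119.0000 = 10.90871
μ ≥ (7.0 + 10.90871)/2 = 8.9544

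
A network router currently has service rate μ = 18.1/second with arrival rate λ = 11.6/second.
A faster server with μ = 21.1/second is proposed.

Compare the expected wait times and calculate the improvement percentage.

System 1: ρ₁ = 11.6/18.1 = 0.6409, W₁ = 1/(18.1-11.6) = 0.15385
System 2: ρ₂ = 11.6/21.1 = 0.5498, W₂ = 1/(21.1-11.6) = 0.10526
Improvement: (W₁-W₂)/W₁ = (0.15385-0.10526)/0.15385 = 31.58%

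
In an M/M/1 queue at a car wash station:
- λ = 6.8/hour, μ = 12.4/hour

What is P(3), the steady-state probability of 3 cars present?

ρ = λ/μ = 6.8/12.4 = 0.5484
P(n) = (1-ρ)ρⁿ
P(3) = (1-0.5484) × 0.5484^3
P(3) = 0.45160 × 0.16493
P(3) = 0.07448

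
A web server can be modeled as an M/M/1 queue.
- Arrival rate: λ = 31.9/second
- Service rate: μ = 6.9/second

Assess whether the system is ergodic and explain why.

Stability requires ρ = λ/(cμ) < 1
ρ = 31.9/(1 × 6.9) = 31.9/6.90 = 4.6232
Since 4.6232 ≥ 1, the system is UNSTABLE.
Queue grows without bound. Need μ > λ = 31.9.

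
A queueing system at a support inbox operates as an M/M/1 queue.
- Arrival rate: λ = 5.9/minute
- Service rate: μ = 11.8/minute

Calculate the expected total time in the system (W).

First, compute utilization: ρ = λ/μ = 5.9/11.8 = 0.5000
For M/M/1: W = 1/(μ-λ)
W = 1/(11.8-5.9) = 1/5.90
W = 0.1695 minutes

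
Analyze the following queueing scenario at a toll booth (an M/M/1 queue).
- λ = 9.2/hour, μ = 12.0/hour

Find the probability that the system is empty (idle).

ρ = λ/μ = 9.2/12.0 = 0.7667
P(0) = 1 - ρ = 1 - 0.7667 = 0.2333
The server is idle 23.33% of the time.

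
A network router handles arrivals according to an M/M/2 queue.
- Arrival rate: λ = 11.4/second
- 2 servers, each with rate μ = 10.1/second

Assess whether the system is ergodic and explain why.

Stability requires ρ = λ/(cμ) < 1
ρ = 11.4/(2 × 10.1) = 11.4/20.20 = 0.5644
Since 0.5644 < 1, the system is STABLE.
The servers are busy 56.44% of the time.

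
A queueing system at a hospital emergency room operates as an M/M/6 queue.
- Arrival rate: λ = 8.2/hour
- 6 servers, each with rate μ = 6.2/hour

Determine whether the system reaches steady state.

Stability requires ρ = λ/(cμ) < 1
ρ = 8.2/(6 × 6.2) = 8.2/37.20 = 0.2204
Since 0.2204 < 1, the system is STABLE.
The servers are busy 22.04% of the time.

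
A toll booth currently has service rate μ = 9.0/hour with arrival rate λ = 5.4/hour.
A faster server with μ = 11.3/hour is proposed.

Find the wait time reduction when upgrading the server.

System 1: ρ₁ = 5.4/9.0 = 0.6000, W₁ = 1/(9.0-5.4) = 0.2778
System 2: ρ₂ = 5.4/11.3 = 0.4779, W₂ = 1/(11.3-5.4) = 0.1695
Improvement: (W₁-W₂)/W₁ = (0.2778-0.1695)/0.2778 = 38.98%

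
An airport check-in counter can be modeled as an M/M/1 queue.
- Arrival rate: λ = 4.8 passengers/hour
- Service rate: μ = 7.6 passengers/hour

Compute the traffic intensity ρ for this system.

Server utilization: ρ = λ/μ
ρ = 4.8/7.6 = 0.6316
The server is busy 63.16% of the time.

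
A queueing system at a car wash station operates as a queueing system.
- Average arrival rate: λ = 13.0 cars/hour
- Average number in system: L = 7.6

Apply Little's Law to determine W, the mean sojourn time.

Little's Law: L = λW, so W = L/λ
W = 7.6/13.0 = 0.5846 hours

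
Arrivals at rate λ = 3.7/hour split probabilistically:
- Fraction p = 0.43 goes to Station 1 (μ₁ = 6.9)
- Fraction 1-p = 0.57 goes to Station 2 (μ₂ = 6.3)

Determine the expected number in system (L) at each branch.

Effective rates: λ₁ = 3.7×0.43 = 1.591, λ₂ = 3.7×0.57 = 2.109
Station 1: ρ₁ = 1.591/6.9 = 0.2306, L₁ = ρ₁/(1-ρ₁) = 0.2306/(1-0.2306) = 0.2997
Station 2: ρ₂ = 2.109/6.3 = 0.33476, L₂ = ρ₂/(1-ρ₂) = 0.33476/(1-0.33476) = 0.5032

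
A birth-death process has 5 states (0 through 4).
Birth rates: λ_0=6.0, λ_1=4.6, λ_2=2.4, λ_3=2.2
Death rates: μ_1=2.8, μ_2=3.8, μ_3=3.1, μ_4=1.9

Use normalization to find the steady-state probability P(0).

Ratios P(n)/P(0) = (λ₀···λₙ₋₁)/(μ₁···μₙ):
P(1)/P(0) = (6.0)/(2.8) = 2.1429
P(2)/P(0) = (6.0×4.6)/(2.8×3.8) = 2.5940
P(3)/P(0) = (6.0×4.6×2.4)/(2.8×3.8×3.1) = 2.0082
P(4)/P(0) = (6.0×4.6×2.4×2.2)/(2.8×3.8×3.1×1.9) = 2.3253

Normalization: ∑ P(n) = 1
P(0) × (1.0000 + 2.1429 + 2.5940 + 2.0082 + 2.3253) = 1
P(0) × 10.0704 = 1
P(0) = 1/10.0704 = 0.09930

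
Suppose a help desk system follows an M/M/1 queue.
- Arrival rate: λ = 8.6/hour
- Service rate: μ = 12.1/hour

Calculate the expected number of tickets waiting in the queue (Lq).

ρ = λ/μ = 8.6/12.1 = 0.7107
For M/M/1: Lq = λ²/(μ(μ-λ))
Lq = 73.96/(12.1 × 3.50)
Lq = 1.7464 tickets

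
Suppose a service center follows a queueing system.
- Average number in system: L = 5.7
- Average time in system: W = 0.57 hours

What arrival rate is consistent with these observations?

Little's Law: L = λW, so λ = L/W
λ = 5.7/0.57 = 10.0000 customers/hour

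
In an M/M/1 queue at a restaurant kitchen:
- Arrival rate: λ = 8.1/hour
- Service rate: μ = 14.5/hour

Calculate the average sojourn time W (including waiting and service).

First, compute utilization: ρ = λ/μ = 8.1/14.5 = 0.5586
For M/M/1: W = 1/(μ-λ)
W = 1/(14.5-8.1) = 1/6.40
W = 0.1562 hours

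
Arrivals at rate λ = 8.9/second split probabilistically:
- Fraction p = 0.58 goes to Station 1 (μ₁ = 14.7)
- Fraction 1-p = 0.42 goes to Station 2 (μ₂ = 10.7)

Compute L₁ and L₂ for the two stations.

Effective rates: λ₁ = 8.9×0.58 = 5.162, λ₂ = 8.9×0.42 = 3.738
Station 1: ρ₁ = 5.162/14.7 = 0.35116, L₁ = ρ₁/(1-ρ₁) = 0.35116/(1-0.35116) = 0.5412
Station 2: ρ₂ = 3.738/10.7 = 0.34935, L₂ = ρ₂/(1-ρ₂) = 0.34935/(1-0.34935) = 0.5369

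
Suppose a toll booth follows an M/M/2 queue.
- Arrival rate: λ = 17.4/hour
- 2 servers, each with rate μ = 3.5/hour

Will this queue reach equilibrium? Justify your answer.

Stability requires ρ = λ/(cμ) < 1
ρ = 17.4/(2 × 3.5) = 17.4/7.00 = 2.4857
Since 2.4857 ≥ 1, the system is UNSTABLE.
Need c > λ/μ = 17.4/3.5 = 4.97.
Minimum servers needed: c = 5.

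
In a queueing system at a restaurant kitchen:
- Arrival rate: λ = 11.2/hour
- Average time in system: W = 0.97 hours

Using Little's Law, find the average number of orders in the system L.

Little's Law: L = λW
L = 11.2 × 0.97 = 10.8640 orders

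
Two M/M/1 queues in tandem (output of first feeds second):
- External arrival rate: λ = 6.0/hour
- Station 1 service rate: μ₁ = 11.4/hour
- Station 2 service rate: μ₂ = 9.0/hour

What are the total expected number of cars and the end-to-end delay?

By Jackson's theorem, each station behaves as independent M/M/1.
Station 1: ρ₁ = 6.0/11.4 = 0.5263, L₁ = ρ₁/(1-ρ₁) = λ/(μ₁-λ) = 6.0/5.40 = 1.1111
Station 2: ρ₂ = 6.0/9.0 = 0.6667, L₂ = ρ₂/(1-ρ₂) = λ/(μ₂-λ) = 6.0/3.00 = 2.0000
Total: L = L₁ + L₂ = 1.1111 + 2.0000 = 3.1111
W = L/λ = 3.1111/6.0 = 0.5185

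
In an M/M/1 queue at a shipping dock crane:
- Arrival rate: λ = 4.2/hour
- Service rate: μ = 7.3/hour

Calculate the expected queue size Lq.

ρ = λ/μ = 4.2/7.3 = 0.5753
For M/M/1: Lq = λ²/(μ(μ-λ))
Lq = 17.64/(7.3 × 3.10)
Lq = 0.7795 containers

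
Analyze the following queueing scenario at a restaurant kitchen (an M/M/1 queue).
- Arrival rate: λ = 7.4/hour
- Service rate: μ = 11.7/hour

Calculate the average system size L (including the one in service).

ρ = λ/μ = 7.4/11.7 = 0.6325
For M/M/1: L = λ/(μ-λ)
L = 7.4/(11.7-7.4) = 7.4/4.30
L = 1.7209 orders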